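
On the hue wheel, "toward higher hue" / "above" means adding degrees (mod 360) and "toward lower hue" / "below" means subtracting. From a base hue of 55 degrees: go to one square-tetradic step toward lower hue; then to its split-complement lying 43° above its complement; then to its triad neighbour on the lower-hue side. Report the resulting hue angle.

68°

55 − 90 = -35 → -35 + 360 = 325°   (square ↓)
325 + 223 = 548 → 548 − 360 = 188°   (split-comp 43° ↑)
188 − 120 = 68°   (triadic ↓)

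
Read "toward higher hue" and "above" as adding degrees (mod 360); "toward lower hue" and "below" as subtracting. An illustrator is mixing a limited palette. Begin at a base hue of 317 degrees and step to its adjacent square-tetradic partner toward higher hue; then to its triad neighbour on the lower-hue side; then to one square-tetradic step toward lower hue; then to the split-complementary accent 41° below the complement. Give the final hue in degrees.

336°

+90° (square ↑): 317 + 90 = 407 → 407 − 360 = 47°
−120° (triadic ↓): 47 − 120 = -73 → -73 + 360 = 287°
−90° (square ↓): 287 − 90 = 197°
+139° (split-comp 41° ↓): 197 + 139 = 336°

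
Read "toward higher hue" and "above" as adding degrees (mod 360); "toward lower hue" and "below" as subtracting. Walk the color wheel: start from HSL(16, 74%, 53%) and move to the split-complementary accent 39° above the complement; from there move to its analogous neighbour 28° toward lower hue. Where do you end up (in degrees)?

207°

16 + 219 = 235°   (split-comp 39° ↑)
235 − 28 = 207°   (analog 28° ↓)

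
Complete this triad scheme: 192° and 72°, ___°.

312°

A triad places three hues 120° apart.
The full set through 72° is {72°, 192°, 312°}.
Given {72°, 192°}, the missing hue is 312°.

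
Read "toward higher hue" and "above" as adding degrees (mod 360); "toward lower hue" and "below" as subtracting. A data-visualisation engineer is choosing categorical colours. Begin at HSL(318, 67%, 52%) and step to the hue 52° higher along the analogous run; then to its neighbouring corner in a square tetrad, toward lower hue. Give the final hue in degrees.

analog 52° ↑ +52°: 318 + 52 = 370 → 370 − 360 = 10°
square ↓ −90°: 10 − 90 = -80 → -80 + 360 = 280°

280°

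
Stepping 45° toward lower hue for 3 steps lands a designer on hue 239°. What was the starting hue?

3 steps of 45° (toward lower hue) give a net shift of −135°.
Start = end − shift: 239 + 135 = 374 → 374 − 360 = 14°

14°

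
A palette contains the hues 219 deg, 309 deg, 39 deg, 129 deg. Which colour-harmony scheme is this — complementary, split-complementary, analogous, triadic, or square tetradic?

Sort the hues: 39°, 129°, 219°, 309°.
Successive gaps around the wheel: 90°, 90°, 90°, 90°.
Four hues every 90° form a square tetradic scheme.

square tetradic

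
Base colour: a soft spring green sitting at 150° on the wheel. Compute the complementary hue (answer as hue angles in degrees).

330°

The complement sits 180° across the wheel.
150 + 180 = 330°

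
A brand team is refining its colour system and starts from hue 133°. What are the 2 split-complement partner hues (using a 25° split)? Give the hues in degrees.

Split-complementary hues sit 25° either side of the complement.
Complement of 133°: 133 + 180 = 313°
313 − 25 = 288°
313 + 25 = 338°

288° and 338°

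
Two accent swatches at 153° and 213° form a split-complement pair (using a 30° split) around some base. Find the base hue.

The accents sit 30° either side of the complement, so the complement is their short-arc midpoint on the wheel.
Short-arc midpoint of 153° and 213°: 183°.
Base is 180° from the complement: 183 − 180 = 3°

3°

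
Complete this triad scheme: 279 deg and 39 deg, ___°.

A triad places three hues 120° apart.
The full set through 39° is {39°, 159°, 279°}.
Given {39°, 279°}, the missing hue is 159°.

159°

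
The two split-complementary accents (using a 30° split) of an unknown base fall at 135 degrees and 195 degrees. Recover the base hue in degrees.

345°

The accents sit 30° either side of the complement, so the complement is their short-arc midpoint on the wheel.
Short-arc midpoint of 135° and 195°: 165°.
Base is 180° from the complement: 165 − 180 = -15 → -15 + 360 = 345°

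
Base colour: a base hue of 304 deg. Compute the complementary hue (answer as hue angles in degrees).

124°

The complement sits 180° across the wheel.
304 + 180 = 484 → 484 − 360 = 124°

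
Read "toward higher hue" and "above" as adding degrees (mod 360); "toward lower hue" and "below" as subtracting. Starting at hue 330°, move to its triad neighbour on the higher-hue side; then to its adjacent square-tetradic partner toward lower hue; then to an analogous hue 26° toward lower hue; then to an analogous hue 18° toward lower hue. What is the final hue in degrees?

triadic ↑ +120°: 330 + 120 = 450 → 450 − 360 = 90°
square ↓ −90°: 90 − 90 = 0°
analog 26° ↓ −26°: 0 − 26 = -26 → -26 + 360 = 334°
analog 18° ↓ −18°: 334 − 18 = 316°

316°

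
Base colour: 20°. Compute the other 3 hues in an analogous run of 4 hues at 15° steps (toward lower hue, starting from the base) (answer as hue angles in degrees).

20 − 15 = 5°
20 − 30 = -10 → -10 + 360 = 350°
20 − 45 = -25 → -25 + 360 = 335°

5°, 350°, 335°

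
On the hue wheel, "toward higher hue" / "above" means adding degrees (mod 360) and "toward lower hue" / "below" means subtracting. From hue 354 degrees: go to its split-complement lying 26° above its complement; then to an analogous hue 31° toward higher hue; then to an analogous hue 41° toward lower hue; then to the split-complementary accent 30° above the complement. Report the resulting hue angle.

40°

split-comp 26° ↑ +206°: 354 + 206 = 560 → 560 − 360 = 200°
analog 31° ↑ +31°: 200 + 31 = 231°
analog 41° ↓ −41°: 231 − 41 = 190°
split-comp 30° ↑ +210°: 190 + 210 = 400 → 400 − 360 = 40°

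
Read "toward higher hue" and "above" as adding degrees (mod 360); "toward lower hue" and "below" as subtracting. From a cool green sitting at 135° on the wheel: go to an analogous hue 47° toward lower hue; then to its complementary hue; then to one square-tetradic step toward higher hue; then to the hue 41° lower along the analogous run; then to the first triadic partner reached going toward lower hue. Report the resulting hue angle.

135 − 47 = 88°   (analog 47° ↓)
88 + 180 = 268°   (complement)
268 + 90 = 358°   (square ↑)
358 − 41 = 317°   (analog 41° ↓)
317 − 120 = 197°   (triadic ↓)

197°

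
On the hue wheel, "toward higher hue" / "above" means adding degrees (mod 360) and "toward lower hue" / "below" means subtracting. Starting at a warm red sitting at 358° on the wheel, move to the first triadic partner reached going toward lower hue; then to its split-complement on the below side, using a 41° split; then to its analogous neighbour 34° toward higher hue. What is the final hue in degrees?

−120° (triadic ↓): 358 − 120 = 238°
+139° (split-comp 41° ↓): 238 + 139 = 377 → 377 − 360 = 17°
+34° (analog 34° ↑): 17 + 34 = 51°

51°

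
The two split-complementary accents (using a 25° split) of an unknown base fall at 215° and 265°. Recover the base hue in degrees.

60°

The accents sit 25° either side of the complement, so the complement is their short-arc midpoint on the wheel.
Short-arc midpoint of 215° and 265°: 240°.
Base is 180° from the complement: 240 − 180 = 60°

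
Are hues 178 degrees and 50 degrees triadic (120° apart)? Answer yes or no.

Angular distance: |178 − 50| = 128 = 128°.
Triadic (120° apart) requires 120°.

no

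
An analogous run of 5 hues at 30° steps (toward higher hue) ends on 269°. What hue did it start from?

149°

4 steps of 30° (toward higher hue) give a net shift of +120°.
Start = end − shift: 269 − 120 = 149°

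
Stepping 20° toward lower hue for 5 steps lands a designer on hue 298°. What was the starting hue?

5 steps of 20° (toward lower hue) give a net shift of −100°.
Start = end − shift: 298 + 100 = 398 → 398 − 360 = 38°

38°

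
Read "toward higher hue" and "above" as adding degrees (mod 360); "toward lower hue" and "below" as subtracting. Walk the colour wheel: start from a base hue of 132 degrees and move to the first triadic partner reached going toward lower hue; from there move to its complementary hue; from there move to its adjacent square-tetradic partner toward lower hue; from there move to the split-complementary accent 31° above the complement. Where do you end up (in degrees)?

313°

triadic ↓ −120°: 132 − 120 = 12°
complement +180°: 12 + 180 = 192°
square ↓ −90°: 192 − 90 = 102°
split-comp 31° ↑ +211°: 102 + 211 = 313°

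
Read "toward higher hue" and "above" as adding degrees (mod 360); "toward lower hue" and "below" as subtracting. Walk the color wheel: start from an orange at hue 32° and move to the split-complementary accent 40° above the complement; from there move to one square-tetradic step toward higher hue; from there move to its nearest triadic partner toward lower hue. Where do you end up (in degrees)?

222°

split-comp 40° ↑ +220°: 32 + 220 = 252°
square ↑ +90°: 252 + 90 = 342°
triadic ↓ −120°: 342 − 120 = 222°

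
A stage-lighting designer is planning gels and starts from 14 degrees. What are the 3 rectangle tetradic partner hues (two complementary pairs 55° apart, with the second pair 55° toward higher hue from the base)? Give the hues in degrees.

69°, 194°, 249°

A rectangular tetradic uses two complementary pairs 55° apart: offsets 0°, 55°, 180°, 235°.
14 + 55 = 69°
14 + 180 = 194°
14 + 235 = 249°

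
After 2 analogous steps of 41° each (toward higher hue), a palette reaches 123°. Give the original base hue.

2 steps of 41° (toward higher hue) give a net shift of +82°.
Start = end − shift: 123 − 82 = 41°

41°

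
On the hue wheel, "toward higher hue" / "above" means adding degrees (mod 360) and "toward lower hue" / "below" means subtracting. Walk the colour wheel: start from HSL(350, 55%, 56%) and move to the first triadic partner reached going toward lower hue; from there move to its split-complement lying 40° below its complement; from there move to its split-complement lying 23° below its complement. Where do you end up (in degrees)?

167°

350 − 120 = 230°   (triadic ↓)
230 + 140 = 370 → 370 − 360 = 10°   (split-comp 40° ↓)
10 + 157 = 167°   (split-comp 23° ↓)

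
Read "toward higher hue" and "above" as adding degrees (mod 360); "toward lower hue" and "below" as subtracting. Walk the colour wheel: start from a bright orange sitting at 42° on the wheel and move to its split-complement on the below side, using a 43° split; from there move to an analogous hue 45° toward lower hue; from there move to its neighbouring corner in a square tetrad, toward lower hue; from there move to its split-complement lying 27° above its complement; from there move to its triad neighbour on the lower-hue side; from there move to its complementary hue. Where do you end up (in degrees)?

311°

42 + 137 = 179°   (split-comp 43° ↓)
179 − 45 = 134°   (analog 45° ↓)
134 − 90 = 44°   (square ↓)
44 + 207 = 251°   (split-comp 27° ↑)
251 − 120 = 131°   (triadic ↓)
131 + 180 = 311°   (complement)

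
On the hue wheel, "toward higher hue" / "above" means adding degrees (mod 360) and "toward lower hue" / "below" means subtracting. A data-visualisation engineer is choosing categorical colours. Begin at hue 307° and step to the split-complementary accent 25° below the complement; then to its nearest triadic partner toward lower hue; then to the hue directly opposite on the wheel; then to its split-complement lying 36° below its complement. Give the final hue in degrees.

306°

307 + 155 = 462 → 462 − 360 = 102°   (split-comp 25° ↓)
102 − 120 = -18 → -18 + 360 = 342°   (triadic ↓)
342 + 180 = 522 → 522 − 360 = 162°   (complement)
162 + 144 = 306°   (split-comp 36° ↓)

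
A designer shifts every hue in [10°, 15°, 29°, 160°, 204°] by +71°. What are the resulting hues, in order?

10 + 71 = 81°
15 + 71 = 86°
29 + 71 = 100°
160 + 71 = 231°
204 + 71 = 275°

81°, 86°, 100°, 231°, 275°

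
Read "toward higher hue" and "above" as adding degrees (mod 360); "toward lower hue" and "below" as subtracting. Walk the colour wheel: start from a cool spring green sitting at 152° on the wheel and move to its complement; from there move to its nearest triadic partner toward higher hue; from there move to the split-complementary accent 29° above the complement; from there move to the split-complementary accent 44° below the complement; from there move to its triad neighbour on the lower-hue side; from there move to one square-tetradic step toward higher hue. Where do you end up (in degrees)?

47°

complement +180°: 152 + 180 = 332°
triadic ↑ +120°: 332 + 120 = 452 → 452 − 360 = 92°
split-comp 29° ↑ +209°: 92 + 209 = 301°
split-comp 44° ↓ +136°: 301 + 136 = 437 → 437 − 360 = 77°
triadic ↓ −120°: 77 − 120 = -43 → -43 + 360 = 317°
square ↑ +90°: 317 + 90 = 407 → 407 − 360 = 47°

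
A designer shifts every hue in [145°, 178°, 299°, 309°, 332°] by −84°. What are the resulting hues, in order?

145 − 84 = 61°
178 − 84 = 94°
299 − 84 = 215°
309 − 84 = 225°
332 − 84 = 248°

61°, 94°, 215°, 225°, 248°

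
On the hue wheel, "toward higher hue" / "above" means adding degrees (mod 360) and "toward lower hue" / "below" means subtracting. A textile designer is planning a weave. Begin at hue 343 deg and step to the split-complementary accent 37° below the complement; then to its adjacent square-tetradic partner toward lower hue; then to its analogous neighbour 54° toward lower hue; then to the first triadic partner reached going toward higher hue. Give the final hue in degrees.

102°

split-comp 37° ↓ +143°: 343 + 143 = 486 → 486 − 360 = 126°
square ↓ −90°: 126 − 90 = 36°
analog 54° ↓ −54°: 36 − 54 = -18 → -18 + 360 = 342°
triadic ↑ +120°: 342 + 120 = 462 → 462 − 360 = 102°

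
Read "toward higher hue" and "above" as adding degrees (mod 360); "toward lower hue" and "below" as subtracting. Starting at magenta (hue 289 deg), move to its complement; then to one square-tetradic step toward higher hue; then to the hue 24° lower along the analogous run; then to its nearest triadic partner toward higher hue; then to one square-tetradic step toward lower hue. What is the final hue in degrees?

205°

complement +180°: 289 + 180 = 469 → 469 − 360 = 109°
square ↑ +90°: 109 + 90 = 199°
analog 24° ↓ −24°: 199 − 24 = 175°
triadic ↑ +120°: 175 + 120 = 295°
square ↓ −90°: 295 − 90 = 205°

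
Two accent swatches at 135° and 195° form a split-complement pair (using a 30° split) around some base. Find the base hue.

The accents sit 30° either side of the complement, so the complement is their short-arc midpoint on the wheel.
Short-arc midpoint of 135° and 195°: 165°.
Base is 180° from the complement: 165 − 180 = -15 → -15 + 360 = 345°

345°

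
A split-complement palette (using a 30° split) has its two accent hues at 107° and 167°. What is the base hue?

The accents sit 30° either side of the complement, so the complement is their short-arc midpoint on the wheel.
Short-arc midpoint of 107° and 167°: 137°.
Base is 180° from the complement: 137 − 180 = -43 → -43 + 360 = 317°

317°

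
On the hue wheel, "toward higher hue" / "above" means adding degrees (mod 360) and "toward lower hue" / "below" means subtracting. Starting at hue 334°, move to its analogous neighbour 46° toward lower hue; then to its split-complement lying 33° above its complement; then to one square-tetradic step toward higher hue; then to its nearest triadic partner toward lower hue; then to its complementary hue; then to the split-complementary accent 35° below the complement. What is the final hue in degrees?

76°

334 − 46 = 288°   (analog 46° ↓)
288 + 213 = 501 → 501 − 360 = 141°   (split-comp 33° ↑)
141 + 90 = 231°   (square ↑)
231 − 120 = 111°   (triadic ↓)
111 + 180 = 291°   (complement)
291 + 145 = 436 → 436 − 360 = 76°   (split-comp 35° ↓)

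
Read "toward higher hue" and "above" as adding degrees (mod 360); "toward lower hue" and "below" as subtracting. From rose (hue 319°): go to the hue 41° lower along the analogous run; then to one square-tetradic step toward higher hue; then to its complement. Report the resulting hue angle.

319 − 41 = 278°   (analog 41° ↓)
278 + 90 = 368 → 368 − 360 = 8°   (square ↑)
8 + 180 = 188°   (complement)

188°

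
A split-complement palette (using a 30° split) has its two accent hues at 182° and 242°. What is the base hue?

32°

The accents sit 30° either side of the complement, so the complement is their short-arc midpoint on the wheel.
Short-arc midpoint of 182° and 242°: 212°.
Base is 180° from the complement: 212 − 180 = 32°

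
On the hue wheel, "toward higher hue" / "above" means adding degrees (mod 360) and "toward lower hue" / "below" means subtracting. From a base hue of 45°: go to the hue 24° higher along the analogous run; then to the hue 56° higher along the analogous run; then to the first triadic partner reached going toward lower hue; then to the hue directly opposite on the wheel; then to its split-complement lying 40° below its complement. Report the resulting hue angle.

325°

45 + 24 = 69°   (analog 24° ↑)
69 + 56 = 125°   (analog 56° ↑)
125 − 120 = 5°   (triadic ↓)
5 + 180 = 185°   (complement)
185 + 140 = 325°   (split-comp 40° ↓)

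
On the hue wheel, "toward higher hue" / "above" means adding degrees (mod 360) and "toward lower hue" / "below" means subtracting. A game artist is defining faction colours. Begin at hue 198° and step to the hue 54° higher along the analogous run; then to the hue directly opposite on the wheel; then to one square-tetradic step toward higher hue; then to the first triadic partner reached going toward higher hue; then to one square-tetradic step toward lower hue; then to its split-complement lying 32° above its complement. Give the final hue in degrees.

+54° (analog 54° ↑): 198 + 54 = 252°
+180° (complement): 252 + 180 = 432 → 432 − 360 = 72°
+90° (square ↑): 72 + 90 = 162°
+120° (triadic ↑): 162 + 120 = 282°
−90° (square ↓): 282 − 90 = 192°
+212° (split-comp 32° ↑): 192 + 212 = 404 → 404 − 360 = 44°

44°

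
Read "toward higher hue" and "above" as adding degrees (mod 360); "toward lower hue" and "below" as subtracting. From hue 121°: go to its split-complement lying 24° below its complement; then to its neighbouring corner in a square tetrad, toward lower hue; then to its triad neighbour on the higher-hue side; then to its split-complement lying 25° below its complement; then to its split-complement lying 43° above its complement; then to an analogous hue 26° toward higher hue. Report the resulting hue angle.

+156° (split-comp 24° ↓): 121 + 156 = 277°
−90° (square ↓): 277 − 90 = 187°
+120° (triadic ↑): 187 + 120 = 307°
+155° (split-comp 25° ↓): 307 + 155 = 462 → 462 − 360 = 102°
+223° (split-comp 43° ↑): 102 + 223 = 325°
+26° (analog 26° ↑): 325 + 26 = 351°

351°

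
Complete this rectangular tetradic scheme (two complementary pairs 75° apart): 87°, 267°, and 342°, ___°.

162°

A rectangular tetradic uses two complementary pairs 75° apart: offsets 0°, 75°, 180°, 255°.
Among {87°, 267°, 342°}, 87° and 267° are a 180° pair.
The remaining hue 342° needs its own complement: 342 + 180 = 522 → 522 − 360 = 162°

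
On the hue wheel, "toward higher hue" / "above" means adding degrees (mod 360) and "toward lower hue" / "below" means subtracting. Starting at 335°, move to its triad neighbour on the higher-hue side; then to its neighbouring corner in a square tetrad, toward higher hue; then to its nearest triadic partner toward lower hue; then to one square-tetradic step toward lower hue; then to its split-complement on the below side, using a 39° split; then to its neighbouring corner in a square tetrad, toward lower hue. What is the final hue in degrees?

335 + 120 = 455 → 455 − 360 = 95°   (triadic ↑)
95 + 90 = 185°   (square ↑)
185 − 120 = 65°   (triadic ↓)
65 − 90 = -25 → -25 + 360 = 335°   (square ↓)
335 + 141 = 476 → 476 − 360 = 116°   (split-comp 39° ↓)
116 − 90 = 26°   (square ↓)

26°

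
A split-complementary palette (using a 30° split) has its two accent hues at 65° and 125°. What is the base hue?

275°

The accents sit 30° either side of the complement, so the complement is their short-arc midpoint on the wheel.
Short-arc midpoint of 65° and 125°: 95°.
Base is 180° from the complement: 95 − 180 = -85 → -85 + 360 = 275°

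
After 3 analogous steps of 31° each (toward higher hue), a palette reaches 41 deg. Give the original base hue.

3 steps of 31° (toward higher hue) give a net shift of +93°.
Start = end − shift: 41 − 93 = -52 → -52 + 360 = 308°

308°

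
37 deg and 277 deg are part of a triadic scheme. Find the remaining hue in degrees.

157°

A triad places three hues 120° apart.
The full set through 37° is {37°, 157°, 277°}.
Given {37°, 277°}, the missing hue is 157°.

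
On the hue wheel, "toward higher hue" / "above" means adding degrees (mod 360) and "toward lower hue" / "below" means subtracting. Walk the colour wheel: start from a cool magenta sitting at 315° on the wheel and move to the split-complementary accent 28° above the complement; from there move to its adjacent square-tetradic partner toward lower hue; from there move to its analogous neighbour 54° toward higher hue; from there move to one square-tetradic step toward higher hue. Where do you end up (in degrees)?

217°

split-comp 28° ↑ +208°: 315 + 208 = 523 → 523 − 360 = 163°
square ↓ −90°: 163 − 90 = 73°
analog 54° ↑ +54°: 73 + 54 = 127°
square ↑ +90°: 127 + 90 = 217°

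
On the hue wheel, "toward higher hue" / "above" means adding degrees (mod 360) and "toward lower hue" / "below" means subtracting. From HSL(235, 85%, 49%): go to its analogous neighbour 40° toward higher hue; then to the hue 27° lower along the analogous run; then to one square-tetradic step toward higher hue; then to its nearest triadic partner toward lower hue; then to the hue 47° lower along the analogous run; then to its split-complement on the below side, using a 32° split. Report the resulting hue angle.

319°

+40° (analog 40° ↑): 235 + 40 = 275°
−27° (analog 27° ↓): 275 − 27 = 248°
+90° (square ↑): 248 + 90 = 338°
−120° (triadic ↓): 338 − 120 = 218°
−47° (analog 47° ↓): 218 − 47 = 171°
+148° (split-comp 32° ↓): 171 + 148 = 319°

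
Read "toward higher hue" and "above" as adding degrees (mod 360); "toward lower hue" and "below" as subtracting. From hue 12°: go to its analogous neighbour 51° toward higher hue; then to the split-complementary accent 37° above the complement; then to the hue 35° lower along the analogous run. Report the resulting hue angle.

245°

12 + 51 = 63°   (analog 51° ↑)
63 + 217 = 280°   (split-comp 37° ↑)
280 − 35 = 245°   (analog 35° ↓)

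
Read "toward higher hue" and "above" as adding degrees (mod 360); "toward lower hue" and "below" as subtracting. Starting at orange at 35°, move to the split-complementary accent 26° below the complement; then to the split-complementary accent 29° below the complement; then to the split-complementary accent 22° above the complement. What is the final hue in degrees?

182°

+154° (split-comp 26° ↓): 35 + 154 = 189°
+151° (split-comp 29° ↓): 189 + 151 = 340°
+202° (split-comp 22° ↑): 340 + 202 = 542 → 542 − 360 = 182°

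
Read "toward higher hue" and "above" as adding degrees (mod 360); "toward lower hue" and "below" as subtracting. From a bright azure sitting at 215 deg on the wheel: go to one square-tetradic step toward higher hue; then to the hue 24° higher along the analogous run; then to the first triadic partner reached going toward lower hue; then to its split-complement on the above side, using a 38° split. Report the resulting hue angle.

67°

square ↑ +90°: 215 + 90 = 305°
analog 24° ↑ +24°: 305 + 24 = 329°
triadic ↓ −120°: 329 − 120 = 209°
split-comp 38° ↑ +218°: 209 + 218 = 427 → 427 − 360 = 67°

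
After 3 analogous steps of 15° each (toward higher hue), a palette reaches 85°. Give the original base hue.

3 steps of 15° (toward higher hue) give a net shift of +45°.
Start = end − shift: 85 − 45 = 40°

40°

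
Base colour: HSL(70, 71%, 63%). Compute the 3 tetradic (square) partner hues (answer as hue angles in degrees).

160°, 250° and 340°

A square tetradic scheme places four hues every 90°.
70 + 90 = 160°
70 + 180 = 250°
70 + 270 = 340°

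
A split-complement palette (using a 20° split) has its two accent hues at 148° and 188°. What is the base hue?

348°

The accents sit 20° either side of the complement, so the complement is their short-arc midpoint on the wheel.
Short-arc midpoint of 148° and 188°: 168°.
Base is 180° from the complement: 168 − 180 = -12 → -12 + 360 = 348°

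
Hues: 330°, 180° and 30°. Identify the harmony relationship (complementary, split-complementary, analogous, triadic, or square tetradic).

split-complementary

Sort the hues: 30°, 180°, 330°.
Successive gaps around the wheel: 150°, 150°, 60°.
Two 150° gaps and one 60° gap — a base hue opposite a pair of accents 30° either side of its complement — is the split-complementary pattern.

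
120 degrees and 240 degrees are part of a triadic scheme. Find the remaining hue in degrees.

0°

A triad places three hues 120° apart.
The full set through 120° is {0°, 120°, 240°}.
Given {120°, 240°}, the missing hue is 0°.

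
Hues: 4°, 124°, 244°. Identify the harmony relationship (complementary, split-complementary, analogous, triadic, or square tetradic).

Sort the hues: 4°, 124°, 244°.
Successive gaps around the wheel: 120°, 120°, 120°.
Three hues equally spaced 120° apart form a triad.

triadic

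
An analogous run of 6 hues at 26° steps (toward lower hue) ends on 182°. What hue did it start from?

312°

5 steps of 26° (toward lower hue) give a net shift of −130°.
Start = end − shift: 182 + 130 = 312°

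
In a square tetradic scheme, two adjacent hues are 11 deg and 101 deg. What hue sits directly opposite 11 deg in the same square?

191°

A square tetradic scheme places four hues 90° apart; opposite corners are 180° apart.
11 + 180 = 191°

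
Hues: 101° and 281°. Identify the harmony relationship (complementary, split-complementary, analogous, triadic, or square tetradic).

complementary

Sort the hues: 101°, 281°.
Successive gaps around the wheel: 180°, 180°.
Two hues 180° apart are complementary.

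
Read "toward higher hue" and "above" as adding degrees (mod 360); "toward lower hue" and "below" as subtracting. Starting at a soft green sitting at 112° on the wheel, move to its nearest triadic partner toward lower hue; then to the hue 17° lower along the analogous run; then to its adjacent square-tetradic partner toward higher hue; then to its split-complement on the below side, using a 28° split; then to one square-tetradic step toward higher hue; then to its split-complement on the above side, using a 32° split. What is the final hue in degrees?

−120° (triadic ↓): 112 − 120 = -8 → -8 + 360 = 352°
−17° (analog 17° ↓): 352 − 17 = 335°
+90° (square ↑): 335 + 90 = 425 → 425 − 360 = 65°
+152° (split-comp 28° ↓): 65 + 152 = 217°
+90° (square ↑): 217 + 90 = 307°
+212° (split-comp 32° ↑): 307 + 212 = 519 → 519 − 360 = 159°

159°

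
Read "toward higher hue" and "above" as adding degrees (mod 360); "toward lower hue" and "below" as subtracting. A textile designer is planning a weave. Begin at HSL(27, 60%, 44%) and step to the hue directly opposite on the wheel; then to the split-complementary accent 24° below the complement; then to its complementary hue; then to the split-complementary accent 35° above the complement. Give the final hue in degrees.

+180° (complement): 27 + 180 = 207°
+156° (split-comp 24° ↓): 207 + 156 = 363 → 363 − 360 = 3°
+180° (complement): 3 + 180 = 183°
+215° (split-comp 35° ↑): 183 + 215 = 398 → 398 − 360 = 38°

38°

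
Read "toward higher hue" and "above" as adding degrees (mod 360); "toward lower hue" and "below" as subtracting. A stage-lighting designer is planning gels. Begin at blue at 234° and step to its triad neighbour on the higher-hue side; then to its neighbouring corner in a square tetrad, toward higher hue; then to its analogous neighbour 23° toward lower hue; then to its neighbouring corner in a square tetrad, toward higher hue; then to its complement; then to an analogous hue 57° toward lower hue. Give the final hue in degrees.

triadic ↑ +120°: 234 + 120 = 354°
square ↑ +90°: 354 + 90 = 444 → 444 − 360 = 84°
analog 23° ↓ −23°: 84 − 23 = 61°
square ↑ +90°: 61 + 90 = 151°
complement +180°: 151 + 180 = 331°
analog 57° ↓ −57°: 331 − 57 = 274°

274°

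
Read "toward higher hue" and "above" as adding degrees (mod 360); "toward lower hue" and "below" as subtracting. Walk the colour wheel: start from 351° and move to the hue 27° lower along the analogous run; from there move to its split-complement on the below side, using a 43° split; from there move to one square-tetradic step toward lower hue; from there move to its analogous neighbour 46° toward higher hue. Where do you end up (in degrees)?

57°

351 − 27 = 324°   (analog 27° ↓)
324 + 137 = 461 → 461 − 360 = 101°   (split-comp 43° ↓)
101 − 90 = 11°   (square ↓)
11 + 46 = 57°   (analog 46° ↑)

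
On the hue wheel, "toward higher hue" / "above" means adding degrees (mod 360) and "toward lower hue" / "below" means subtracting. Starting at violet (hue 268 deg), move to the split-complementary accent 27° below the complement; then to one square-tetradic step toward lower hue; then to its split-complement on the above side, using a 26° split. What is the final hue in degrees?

split-comp 27° ↓ +153°: 268 + 153 = 421 → 421 − 360 = 61°
square ↓ −90°: 61 − 90 = -29 → -29 + 360 = 331°
split-comp 26° ↑ +206°: 331 + 206 = 537 → 537 − 360 = 177°

177°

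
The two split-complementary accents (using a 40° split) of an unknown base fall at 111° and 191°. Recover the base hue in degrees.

The accents sit 40° either side of the complement, so the complement is their short-arc midpoint on the wheel.
Short-arc midpoint of 111° and 191°: 151°.
Base is 180° from the complement: 151 − 180 = -29 → -29 + 360 = 331°

331°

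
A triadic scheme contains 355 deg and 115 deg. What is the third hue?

A triad spaces three hues 120° apart.
The full set is {115°, 235°, 355°}.

235°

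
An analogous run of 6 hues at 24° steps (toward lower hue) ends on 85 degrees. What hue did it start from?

205°

5 steps of 24° (toward lower hue) give a net shift of −120°.
Start = end − shift: 85 + 120 = 205°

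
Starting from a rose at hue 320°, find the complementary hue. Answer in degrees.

The complement sits 180° across the wheel.
320 + 180 = 500 → 500 − 360 = 140°

140°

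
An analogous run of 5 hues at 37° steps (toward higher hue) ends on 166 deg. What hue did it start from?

18°

4 steps of 37° (toward higher hue) give a net shift of +148°.
Start = end − shift: 166 − 148 = 18°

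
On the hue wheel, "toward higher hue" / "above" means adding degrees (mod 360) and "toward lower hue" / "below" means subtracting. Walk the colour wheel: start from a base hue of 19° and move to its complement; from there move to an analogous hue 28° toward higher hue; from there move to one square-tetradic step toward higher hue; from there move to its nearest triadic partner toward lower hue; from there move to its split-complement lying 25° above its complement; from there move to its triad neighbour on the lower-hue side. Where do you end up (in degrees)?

282°

19 + 180 = 199°   (complement)
199 + 28 = 227°   (analog 28° ↑)
227 + 90 = 317°   (square ↑)
317 − 120 = 197°   (triadic ↓)
197 + 205 = 402 → 402 − 360 = 42°   (split-comp 25° ↑)
42 − 120 = -78 → -78 + 360 = 282°   (triadic ↓)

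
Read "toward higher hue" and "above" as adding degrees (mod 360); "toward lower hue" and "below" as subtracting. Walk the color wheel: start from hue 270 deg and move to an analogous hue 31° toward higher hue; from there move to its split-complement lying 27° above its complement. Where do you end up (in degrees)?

+31° (analog 31° ↑): 270 + 31 = 301°
+207° (split-comp 27° ↑): 301 + 207 = 508 → 508 − 360 = 148°

148°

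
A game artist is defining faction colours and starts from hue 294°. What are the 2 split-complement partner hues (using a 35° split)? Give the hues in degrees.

79° and 149°

Split-complementary hues sit 35° either side of the complement.
Complement of 294°: 294 + 180 = 474 → 474 − 360 = 114°
114 − 35 = 79°
114 + 35 = 149°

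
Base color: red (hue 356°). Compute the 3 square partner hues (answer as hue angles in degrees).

86°, 176°, and 266°

A square tetradic scheme places four hues every 90°.
356 + 90 = 446 → 446 − 360 = 86°
356 + 180 = 536 → 536 − 360 = 176°
356 + 270 = 626 → 626 − 360 = 266°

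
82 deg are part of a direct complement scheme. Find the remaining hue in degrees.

The complement sits 180° across the wheel.
The full set through 82° is {82°, 262°}.
Given {82°}, the missing hue is 262°.

262°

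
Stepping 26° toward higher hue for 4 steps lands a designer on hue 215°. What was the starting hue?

4 steps of 26° (toward higher hue) give a net shift of +104°.
Start = end − shift: 215 − 104 = 111°

111°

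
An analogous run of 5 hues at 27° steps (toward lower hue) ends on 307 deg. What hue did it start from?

4 steps of 27° (toward lower hue) give a net shift of −108°.
Start = end − shift: 307 + 108 = 415 → 415 − 360 = 55°

55°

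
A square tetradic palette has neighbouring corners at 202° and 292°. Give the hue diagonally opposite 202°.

22°

A square tetradic scheme places four hues 90° apart; opposite corners are 180° apart.
202 + 180 = 382 → 382 − 360 = 22°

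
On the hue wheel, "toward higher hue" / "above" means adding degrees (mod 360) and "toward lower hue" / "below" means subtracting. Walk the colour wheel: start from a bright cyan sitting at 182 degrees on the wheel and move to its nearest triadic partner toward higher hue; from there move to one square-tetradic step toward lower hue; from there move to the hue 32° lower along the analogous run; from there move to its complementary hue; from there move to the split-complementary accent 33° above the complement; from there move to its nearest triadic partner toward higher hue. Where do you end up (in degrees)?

triadic ↑ +120°: 182 + 120 = 302°
square ↓ −90°: 302 − 90 = 212°
analog 32° ↓ −32°: 212 − 32 = 180°
complement +180°: 180 + 180 = 360 → 360 − 360 = 0°
split-comp 33° ↑ +213°: 0 + 213 = 213°
triadic ↑ +120°: 213 + 120 = 333°

333°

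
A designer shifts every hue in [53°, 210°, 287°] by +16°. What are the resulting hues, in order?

53 + 16 = 69°
210 + 16 = 226°
287 + 16 = 303°

69°, 226°, 303°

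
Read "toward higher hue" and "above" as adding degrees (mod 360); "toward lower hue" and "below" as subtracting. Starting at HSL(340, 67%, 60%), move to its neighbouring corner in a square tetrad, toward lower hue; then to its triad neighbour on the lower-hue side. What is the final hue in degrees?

340 − 90 = 250°   (square ↓)
250 − 120 = 130°   (triadic ↓)

130°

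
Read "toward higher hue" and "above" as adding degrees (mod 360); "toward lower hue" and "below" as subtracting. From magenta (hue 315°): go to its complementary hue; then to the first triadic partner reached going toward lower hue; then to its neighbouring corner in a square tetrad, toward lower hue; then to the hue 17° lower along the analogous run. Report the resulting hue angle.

complement +180°: 315 + 180 = 495 → 495 − 360 = 135°
triadic ↓ −120°: 135 − 120 = 15°
square ↓ −90°: 15 − 90 = -75 → -75 + 360 = 285°
analog 17° ↓ −17°: 285 − 17 = 268°

268°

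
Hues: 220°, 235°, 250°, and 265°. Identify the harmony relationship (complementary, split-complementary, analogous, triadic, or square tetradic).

analogous

Sort the hues: 220°, 235°, 250°, 265°.
Successive gaps around the wheel: 15°, 15°, 15°, 315°.
A run of hues at equal small steps (15°) with one large closing gap is an analogous group.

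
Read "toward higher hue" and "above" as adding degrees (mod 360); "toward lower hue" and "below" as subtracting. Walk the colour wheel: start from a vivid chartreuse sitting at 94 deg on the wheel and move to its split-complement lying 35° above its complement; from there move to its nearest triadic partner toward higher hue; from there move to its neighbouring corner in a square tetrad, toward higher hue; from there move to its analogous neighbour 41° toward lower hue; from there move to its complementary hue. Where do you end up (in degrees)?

94 + 215 = 309°   (split-comp 35° ↑)
309 + 120 = 429 → 429 − 360 = 69°   (triadic ↑)
69 + 90 = 159°   (square ↑)
159 − 41 = 118°   (analog 41° ↓)
118 + 180 = 298°   (complement)

298°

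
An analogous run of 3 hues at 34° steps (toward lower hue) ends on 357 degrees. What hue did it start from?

65°

2 steps of 34° (toward lower hue) give a net shift of −68°.
Start = end − shift: 357 + 68 = 425 → 425 − 360 = 65°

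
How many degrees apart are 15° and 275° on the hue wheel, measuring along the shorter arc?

100°

|15 − 275| = 260.
The shorter arc is 360 − 260 = 100°.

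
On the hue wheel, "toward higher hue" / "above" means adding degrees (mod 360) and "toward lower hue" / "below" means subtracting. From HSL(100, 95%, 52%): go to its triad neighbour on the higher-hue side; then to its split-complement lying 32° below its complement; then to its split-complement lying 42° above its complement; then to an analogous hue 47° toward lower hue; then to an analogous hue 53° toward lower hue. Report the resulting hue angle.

130°

100 + 120 = 220°   (triadic ↑)
220 + 148 = 368 → 368 − 360 = 8°   (split-comp 32° ↓)
8 + 222 = 230°   (split-comp 42° ↑)
230 − 47 = 183°   (analog 47° ↓)
183 − 53 = 130°   (analog 53° ↓)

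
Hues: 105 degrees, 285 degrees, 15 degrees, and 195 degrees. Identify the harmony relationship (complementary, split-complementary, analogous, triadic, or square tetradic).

square tetradic

Sort the hues: 15°, 105°, 195°, 285°.
Successive gaps around the wheel: 90°, 90°, 90°, 90°.
Four hues every 90° form a square tetradic scheme.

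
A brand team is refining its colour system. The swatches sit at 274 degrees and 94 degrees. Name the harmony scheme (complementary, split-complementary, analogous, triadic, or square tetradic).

complementary

Sort the hues: 94°, 274°.
Successive gaps around the wheel: 180°, 180°.
Two hues 180° apart are complementary.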